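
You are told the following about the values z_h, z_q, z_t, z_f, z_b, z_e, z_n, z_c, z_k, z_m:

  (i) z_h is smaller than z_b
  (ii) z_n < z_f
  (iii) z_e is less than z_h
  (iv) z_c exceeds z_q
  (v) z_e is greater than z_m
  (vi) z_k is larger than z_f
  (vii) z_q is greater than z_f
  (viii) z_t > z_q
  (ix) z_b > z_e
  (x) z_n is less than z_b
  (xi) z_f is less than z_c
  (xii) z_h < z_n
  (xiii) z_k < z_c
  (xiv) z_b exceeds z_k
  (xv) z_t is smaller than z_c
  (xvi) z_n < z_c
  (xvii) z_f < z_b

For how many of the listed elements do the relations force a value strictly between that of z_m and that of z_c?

7

Chaining upward from z_m reaches: z_e, z_h, z_n, z_f, z_q, z_k, z_t, z_b.
Chaining downward from z_c reaches: z_e, z_h, z_n, z_f, z_q, z_k, z_t.
Strictly between z_m and z_c are those in both lists: z_e, z_h, z_n, z_f, z_q, z_k, z_t — 7 elements.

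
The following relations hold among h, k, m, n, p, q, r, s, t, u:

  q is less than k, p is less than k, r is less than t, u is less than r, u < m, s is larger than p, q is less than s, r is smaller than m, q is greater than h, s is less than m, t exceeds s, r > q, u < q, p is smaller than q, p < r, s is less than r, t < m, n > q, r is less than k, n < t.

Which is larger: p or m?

m

Following the relations from p: p < q < s < r < t < m.
So p < m; m is the larger of the two.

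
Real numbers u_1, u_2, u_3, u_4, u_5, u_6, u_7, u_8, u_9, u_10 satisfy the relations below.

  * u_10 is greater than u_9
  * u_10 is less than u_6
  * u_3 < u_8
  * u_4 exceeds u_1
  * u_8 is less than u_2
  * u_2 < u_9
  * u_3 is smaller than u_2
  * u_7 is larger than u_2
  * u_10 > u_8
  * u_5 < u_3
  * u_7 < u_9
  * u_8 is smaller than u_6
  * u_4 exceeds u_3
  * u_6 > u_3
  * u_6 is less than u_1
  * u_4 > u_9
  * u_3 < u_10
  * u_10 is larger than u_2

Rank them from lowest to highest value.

u_5 < u_3 < u_8 < u_2 < u_7 < u_9 < u_10 < u_6 < u_1 < u_4

The consecutive links are each given: u_5 < u_3; u_3 < u_8; u_8 < u_2; u_2 < u_7; u_7 < u_9; u_9 < u_10; u_10 < u_6; u_6 < u_1; u_1 < u_4.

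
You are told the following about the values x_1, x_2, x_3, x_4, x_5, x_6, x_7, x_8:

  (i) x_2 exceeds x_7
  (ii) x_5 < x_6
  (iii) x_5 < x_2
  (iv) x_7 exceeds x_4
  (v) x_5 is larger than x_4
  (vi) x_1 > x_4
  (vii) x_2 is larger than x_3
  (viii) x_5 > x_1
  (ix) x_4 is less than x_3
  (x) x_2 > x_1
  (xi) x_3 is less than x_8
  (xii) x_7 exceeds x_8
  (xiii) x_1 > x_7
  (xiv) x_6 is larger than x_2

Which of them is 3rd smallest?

x_8

Chaining the given pairs: x_4 < x_3 < x_8 < x_7 < x_1 < x_5 < x_2 < x_6.
The 3rd smallest is x_8.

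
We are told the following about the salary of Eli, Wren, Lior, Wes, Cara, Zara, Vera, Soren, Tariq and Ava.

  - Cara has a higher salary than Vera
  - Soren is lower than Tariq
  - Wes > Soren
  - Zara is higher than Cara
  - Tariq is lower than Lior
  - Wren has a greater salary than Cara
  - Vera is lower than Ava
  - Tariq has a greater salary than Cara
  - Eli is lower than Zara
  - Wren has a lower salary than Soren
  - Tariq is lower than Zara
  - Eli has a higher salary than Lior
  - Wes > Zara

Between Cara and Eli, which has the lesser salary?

Cara

The relevant relations are Cara < Wren; Wren < Soren; Soren < Tariq; Tariq < Lior; Lior < Eli.
Together: Cara < Wren < Soren < Tariq < Lior < Eli.
So Cara < Eli; Cara is the lower of the two.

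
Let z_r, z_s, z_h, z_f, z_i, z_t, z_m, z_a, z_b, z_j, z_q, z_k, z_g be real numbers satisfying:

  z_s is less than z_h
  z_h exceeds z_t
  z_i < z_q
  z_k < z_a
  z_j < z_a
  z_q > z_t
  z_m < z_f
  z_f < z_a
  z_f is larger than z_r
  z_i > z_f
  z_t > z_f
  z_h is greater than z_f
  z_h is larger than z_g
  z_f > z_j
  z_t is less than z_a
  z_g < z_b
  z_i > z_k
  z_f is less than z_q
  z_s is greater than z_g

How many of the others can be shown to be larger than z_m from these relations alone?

Directly above z_m: z_f.
One step further: z_i, z_t, z_a, z_q, z_h (6 so far).
No other element is forced above z_m by the given relations, so the count is 6.

6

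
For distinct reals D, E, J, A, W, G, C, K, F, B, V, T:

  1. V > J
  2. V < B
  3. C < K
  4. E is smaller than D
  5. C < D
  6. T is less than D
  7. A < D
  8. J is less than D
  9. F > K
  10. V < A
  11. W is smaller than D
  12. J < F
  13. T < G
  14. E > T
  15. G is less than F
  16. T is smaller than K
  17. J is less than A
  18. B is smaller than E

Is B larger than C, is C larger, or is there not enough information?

undetermined

Following every chain through C: above C we get D, K, F.
B is not reached, and no chain runs the other way from B to C.
So the given relations leave the order of C and B undetermined.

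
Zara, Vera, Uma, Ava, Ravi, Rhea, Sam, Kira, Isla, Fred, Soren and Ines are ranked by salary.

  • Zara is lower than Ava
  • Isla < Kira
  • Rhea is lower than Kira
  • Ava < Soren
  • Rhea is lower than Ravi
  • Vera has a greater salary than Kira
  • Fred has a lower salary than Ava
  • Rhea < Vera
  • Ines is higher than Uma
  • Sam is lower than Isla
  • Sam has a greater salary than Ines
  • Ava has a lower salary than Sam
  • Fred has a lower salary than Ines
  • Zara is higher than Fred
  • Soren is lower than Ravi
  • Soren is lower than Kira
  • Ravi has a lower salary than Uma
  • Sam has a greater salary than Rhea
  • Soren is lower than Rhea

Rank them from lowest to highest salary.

Fred < Zara < Ava < Soren < Rhea < Ravi < Uma < Ines < Sam < Isla < Kira < Vera

The consecutive links are each given: Fred < Zara; Zara < Ava; Ava < Soren; Soren < Rhea; Rhea < Ravi; Ravi < Uma; Uma < Ines; Ines < Sam; Sam < Isla; Isla < Kira; Kira < Vera.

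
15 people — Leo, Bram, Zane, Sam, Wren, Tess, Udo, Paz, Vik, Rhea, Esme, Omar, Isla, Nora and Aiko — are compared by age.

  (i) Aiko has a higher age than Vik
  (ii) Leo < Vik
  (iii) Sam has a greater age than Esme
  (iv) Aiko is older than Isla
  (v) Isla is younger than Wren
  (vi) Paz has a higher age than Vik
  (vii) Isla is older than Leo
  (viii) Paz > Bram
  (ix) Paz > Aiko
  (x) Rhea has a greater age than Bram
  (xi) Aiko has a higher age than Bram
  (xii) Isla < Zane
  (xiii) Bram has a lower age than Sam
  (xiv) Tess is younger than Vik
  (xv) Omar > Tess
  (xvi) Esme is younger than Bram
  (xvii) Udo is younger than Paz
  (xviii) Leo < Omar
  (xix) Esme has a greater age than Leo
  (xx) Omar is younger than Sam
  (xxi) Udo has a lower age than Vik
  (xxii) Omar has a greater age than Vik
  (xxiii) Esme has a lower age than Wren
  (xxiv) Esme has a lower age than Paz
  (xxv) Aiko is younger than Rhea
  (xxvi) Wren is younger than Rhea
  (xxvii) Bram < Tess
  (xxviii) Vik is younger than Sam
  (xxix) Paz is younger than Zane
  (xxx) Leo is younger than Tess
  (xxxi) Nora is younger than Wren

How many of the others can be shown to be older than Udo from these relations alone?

7

Directly above Udo: Vik, Paz.
One step further: Aiko, Omar, Sam, Zane (6 so far).
One step further: Rhea (7 so far).
Nothing else is reachable above Udo; 7 in all.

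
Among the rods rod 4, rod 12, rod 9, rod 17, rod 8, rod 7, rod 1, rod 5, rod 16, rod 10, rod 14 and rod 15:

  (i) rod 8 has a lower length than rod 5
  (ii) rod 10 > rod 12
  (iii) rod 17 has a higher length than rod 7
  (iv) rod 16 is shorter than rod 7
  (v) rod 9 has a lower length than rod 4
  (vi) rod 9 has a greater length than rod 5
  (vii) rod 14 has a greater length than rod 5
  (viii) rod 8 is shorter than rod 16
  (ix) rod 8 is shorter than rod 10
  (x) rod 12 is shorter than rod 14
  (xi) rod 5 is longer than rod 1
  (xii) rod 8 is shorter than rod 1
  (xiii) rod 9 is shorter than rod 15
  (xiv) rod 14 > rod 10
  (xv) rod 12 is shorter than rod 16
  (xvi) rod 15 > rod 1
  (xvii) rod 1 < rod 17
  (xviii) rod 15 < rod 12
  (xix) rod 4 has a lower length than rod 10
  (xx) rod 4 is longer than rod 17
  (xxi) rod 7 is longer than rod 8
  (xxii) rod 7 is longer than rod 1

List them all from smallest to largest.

Nothing is placed below rod 8, so it is least; from there rod 8 < rod 1; rod 1 < rod 5; rod 5 < rod 9; rod 9 < rod 15; rod 15 < rod 12; rod 12 < rod 16; rod 16 < rod 7; rod 7 < rod 17; rod 17 < rod 4; rod 4 < rod 10; rod 10 < rod 14, each given directly.

rod 8 < rod 1 < rod 5 < rod 9 < rod 15 < rod 12 < rod 16 < rod 7 < rod 17 < rod 4 < rod 10 < rod 14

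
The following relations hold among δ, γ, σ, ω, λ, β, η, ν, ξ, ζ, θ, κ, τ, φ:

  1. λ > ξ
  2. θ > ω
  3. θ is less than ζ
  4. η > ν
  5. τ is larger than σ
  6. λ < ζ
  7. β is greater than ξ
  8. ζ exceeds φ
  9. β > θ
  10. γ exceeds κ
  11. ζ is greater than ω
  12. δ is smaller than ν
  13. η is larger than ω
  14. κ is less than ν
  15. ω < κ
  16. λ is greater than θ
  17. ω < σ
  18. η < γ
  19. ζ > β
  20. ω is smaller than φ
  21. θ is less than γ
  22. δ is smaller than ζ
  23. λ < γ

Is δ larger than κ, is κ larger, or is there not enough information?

undetermined

Following every chain through δ: above δ we get ν, η, γ, ζ.
κ is not reached, and no chain runs the other way from κ to δ.
So the given relations leave the order of δ and κ undetermined.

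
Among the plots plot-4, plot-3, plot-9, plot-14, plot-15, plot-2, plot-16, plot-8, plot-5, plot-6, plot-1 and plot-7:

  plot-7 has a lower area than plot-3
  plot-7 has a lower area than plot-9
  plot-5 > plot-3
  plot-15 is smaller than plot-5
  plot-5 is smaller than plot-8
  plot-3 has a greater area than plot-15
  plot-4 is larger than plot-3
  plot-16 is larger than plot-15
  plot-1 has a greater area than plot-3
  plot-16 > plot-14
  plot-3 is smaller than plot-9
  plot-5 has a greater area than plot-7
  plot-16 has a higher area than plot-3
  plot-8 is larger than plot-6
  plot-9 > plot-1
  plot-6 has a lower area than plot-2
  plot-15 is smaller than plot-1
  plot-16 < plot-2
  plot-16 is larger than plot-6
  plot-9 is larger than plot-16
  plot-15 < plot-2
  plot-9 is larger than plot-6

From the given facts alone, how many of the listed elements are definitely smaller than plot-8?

5

From plot-8 the given relations immediately reach plot-6, plot-5.
From those, plot-7, plot-15, plot-3 — 5 in total.
No other element is forced below plot-8 by the given relations, so the count is 5.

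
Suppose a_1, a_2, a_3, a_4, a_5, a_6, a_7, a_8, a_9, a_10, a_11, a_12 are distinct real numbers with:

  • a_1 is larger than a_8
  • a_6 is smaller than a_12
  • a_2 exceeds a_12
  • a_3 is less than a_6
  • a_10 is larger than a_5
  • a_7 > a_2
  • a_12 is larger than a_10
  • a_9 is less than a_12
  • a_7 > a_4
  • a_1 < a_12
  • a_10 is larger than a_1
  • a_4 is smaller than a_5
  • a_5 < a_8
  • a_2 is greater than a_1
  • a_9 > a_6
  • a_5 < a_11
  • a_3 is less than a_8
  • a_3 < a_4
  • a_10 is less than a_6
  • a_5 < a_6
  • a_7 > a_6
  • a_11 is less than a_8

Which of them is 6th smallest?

a_1

The consecutive relations fix a unique order: a_3 < a_4 < a_5 < a_11 < a_8 < a_1 < a_10 < a_6 < a_9 < a_12 < a_2 < a_7.
Counting 6 from the smallest end gives a_1.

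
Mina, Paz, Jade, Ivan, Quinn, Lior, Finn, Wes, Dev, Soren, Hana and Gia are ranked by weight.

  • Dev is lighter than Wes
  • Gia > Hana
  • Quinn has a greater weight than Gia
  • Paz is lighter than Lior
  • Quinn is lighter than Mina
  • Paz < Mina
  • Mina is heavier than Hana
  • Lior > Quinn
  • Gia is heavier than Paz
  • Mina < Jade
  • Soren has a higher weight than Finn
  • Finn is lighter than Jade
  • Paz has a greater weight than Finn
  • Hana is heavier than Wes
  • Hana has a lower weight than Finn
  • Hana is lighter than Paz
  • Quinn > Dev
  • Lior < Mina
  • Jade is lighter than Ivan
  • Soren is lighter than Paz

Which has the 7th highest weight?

Paz

Piecing the relations together gives one ordering: Dev < Wes < Hana < Finn < Soren < Paz < Gia < Quinn < Lior < Mina < Jade < Ivan.
Counting 7 from the largest end gives Paz.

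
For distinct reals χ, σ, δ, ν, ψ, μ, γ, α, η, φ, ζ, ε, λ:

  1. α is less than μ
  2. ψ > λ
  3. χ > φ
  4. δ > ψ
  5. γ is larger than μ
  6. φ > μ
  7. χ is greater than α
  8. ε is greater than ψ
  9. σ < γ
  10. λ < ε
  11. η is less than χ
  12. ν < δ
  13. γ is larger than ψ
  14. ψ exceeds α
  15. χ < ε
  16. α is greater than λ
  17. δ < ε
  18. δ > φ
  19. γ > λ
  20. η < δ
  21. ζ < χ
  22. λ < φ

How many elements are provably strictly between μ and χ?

The relations place μ below χ. An element lies strictly between them when it is forced above μ and also forced below χ.
Above μ: {φ, δ, γ, ε}. Below χ: {λ, α, φ, ζ, η}.
Intersection: {φ} — 1.

1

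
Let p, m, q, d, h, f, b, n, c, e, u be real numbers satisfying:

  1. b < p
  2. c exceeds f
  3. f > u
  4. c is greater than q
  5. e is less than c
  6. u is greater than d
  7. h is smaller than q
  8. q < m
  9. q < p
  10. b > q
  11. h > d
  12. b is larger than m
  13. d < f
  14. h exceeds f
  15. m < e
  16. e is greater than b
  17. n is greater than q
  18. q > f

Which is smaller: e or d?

Chaining the given relations: d < u < f < q < m < b < e.
So d < e; d is the smaller of the two.

d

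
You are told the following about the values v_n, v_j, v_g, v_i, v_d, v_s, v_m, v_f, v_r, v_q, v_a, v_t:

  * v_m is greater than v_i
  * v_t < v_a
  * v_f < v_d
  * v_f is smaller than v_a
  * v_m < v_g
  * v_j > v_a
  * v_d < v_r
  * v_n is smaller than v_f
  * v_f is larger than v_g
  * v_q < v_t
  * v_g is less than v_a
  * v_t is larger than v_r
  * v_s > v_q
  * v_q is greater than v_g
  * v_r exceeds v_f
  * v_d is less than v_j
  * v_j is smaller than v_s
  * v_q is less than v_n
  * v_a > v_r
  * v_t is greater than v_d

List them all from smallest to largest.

Nothing is placed below v_i, so it is least; from there v_i < v_m; v_m < v_g; v_g < v_q; v_q < v_n; v_n < v_f; v_f < v_d; v_d < v_r; v_r < v_t; v_t < v_a; v_a < v_j; v_j < v_s, each given directly.

v_i < v_m < v_g < v_q < v_n < v_f < v_d < v_r < v_t < v_a < v_j < v_s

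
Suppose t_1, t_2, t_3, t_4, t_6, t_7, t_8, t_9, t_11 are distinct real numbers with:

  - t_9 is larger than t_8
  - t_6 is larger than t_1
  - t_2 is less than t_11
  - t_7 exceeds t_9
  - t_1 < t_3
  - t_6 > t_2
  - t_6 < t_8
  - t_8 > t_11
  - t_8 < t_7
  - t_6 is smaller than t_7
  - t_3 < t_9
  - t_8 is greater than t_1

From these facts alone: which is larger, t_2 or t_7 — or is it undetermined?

t_2 < t_6 < t_8 < t_9 < t_7, by transitivity through t_6, t_8, t_9.
So t_7 is larger.

t_7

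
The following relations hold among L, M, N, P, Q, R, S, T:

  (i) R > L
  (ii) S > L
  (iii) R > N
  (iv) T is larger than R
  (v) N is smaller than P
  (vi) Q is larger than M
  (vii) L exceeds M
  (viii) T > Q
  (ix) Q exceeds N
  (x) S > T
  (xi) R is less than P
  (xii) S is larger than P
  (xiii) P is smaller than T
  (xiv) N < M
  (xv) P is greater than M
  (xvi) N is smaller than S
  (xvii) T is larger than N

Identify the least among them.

N

M is not least since N < M; L is not least since M < L; R is not least since N < R; Q is not least since N < Q; P is not least since M < P; T is not least since Q < T; S is not least since N < S.
Only N has nothing below it, so N is the least.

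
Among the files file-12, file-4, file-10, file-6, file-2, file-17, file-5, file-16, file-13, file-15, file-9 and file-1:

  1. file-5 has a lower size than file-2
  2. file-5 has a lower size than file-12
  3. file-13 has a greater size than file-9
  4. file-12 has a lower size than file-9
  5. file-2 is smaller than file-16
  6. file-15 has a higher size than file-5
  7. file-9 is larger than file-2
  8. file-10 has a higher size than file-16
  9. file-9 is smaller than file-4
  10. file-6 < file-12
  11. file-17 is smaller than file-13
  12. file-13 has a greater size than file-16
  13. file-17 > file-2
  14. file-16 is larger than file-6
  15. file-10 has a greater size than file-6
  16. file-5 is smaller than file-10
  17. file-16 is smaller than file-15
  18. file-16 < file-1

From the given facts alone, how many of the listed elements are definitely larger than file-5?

The elements the relations force above file-5 are file-2, file-16, file-1, file-12, file-17, file-9, file-10, file-4, file-13, file-15 — no chain reaches any other.
That is 10.

10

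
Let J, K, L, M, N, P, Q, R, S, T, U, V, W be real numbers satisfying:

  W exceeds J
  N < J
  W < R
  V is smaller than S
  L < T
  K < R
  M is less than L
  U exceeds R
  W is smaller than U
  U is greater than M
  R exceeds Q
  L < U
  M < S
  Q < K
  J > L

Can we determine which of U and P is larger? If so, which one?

undetermined

Following every chain through P: nothing is chained to P.
U is not reached, and no chain runs the other way from U to P.
So the given relations leave the order of P and U undetermined.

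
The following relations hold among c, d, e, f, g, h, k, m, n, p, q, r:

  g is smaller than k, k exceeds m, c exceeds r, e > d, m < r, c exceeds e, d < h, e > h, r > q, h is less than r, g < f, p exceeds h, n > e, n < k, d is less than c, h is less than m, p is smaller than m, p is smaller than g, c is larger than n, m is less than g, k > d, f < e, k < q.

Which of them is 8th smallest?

n

Chaining the given pairs: d < h < p < m < g < f < e < n < k < q < r < c.
The 8th smallest is n.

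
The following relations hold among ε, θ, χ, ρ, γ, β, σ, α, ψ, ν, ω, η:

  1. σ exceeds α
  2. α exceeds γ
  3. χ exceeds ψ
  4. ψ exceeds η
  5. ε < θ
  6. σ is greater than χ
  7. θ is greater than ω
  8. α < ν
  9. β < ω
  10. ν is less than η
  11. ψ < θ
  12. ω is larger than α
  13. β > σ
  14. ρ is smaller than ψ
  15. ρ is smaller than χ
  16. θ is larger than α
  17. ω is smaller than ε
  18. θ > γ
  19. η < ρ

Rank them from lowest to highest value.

γ < α < ν < η < ρ < ψ < χ < σ < β < ω < ε < θ

Nothing is placed below γ, so it is least; from there γ < α; α < ν; ν < η; η < ρ; ρ < ψ; ψ < χ; χ < σ; σ < β; β < ω; ω < ε; ε < θ, each given directly.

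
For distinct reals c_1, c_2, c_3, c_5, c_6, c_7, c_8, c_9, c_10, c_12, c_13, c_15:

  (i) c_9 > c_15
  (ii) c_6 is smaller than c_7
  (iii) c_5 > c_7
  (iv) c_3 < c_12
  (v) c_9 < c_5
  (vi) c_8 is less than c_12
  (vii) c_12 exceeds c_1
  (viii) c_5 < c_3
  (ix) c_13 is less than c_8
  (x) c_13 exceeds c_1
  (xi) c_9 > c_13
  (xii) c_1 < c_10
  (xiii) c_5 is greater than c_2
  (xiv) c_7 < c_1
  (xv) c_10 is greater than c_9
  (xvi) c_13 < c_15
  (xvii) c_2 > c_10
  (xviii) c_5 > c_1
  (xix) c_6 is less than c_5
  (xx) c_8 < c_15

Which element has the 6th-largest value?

c_9

Chaining the given pairs: c_6 < c_7 < c_1 < c_13 < c_8 < c_15 < c_9 < c_10 < c_2 < c_5 < c_3 < c_12.
The 6th largest is c_9.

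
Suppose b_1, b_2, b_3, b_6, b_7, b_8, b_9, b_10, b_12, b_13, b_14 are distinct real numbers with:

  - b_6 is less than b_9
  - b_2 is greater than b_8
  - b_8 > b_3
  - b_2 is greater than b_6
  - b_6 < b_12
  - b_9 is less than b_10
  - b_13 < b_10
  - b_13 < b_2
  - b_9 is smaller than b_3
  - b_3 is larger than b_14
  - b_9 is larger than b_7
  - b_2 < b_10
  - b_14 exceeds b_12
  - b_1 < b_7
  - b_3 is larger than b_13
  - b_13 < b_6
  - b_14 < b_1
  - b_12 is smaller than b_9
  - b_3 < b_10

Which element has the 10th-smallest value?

The consecutive relations fix a unique order: b_13 < b_6 < b_12 < b_14 < b_1 < b_7 < b_9 < b_3 < b_8 < b_2 < b_10.
Counting 10 from the smallest end gives b_2.

b_2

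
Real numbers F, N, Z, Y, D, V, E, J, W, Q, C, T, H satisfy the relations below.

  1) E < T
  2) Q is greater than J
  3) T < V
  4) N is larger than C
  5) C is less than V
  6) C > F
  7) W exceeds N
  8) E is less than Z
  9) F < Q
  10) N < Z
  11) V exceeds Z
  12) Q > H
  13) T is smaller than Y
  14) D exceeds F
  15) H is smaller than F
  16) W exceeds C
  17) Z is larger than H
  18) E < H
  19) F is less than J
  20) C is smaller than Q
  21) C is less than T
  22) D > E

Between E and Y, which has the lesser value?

E

E < H and H < F give E < F.
With F < C: E < H < F < C.
With C < T: E < H < F < C < T.
Then T < Y extends the chain to Y.
So E < Y; E is the smaller of the two.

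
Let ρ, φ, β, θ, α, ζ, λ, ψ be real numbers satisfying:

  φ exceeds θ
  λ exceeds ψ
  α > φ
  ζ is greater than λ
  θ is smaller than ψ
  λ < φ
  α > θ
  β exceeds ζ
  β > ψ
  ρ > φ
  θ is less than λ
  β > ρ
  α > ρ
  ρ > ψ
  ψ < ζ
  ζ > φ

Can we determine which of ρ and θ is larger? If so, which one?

Link the given pairs in sequence: θ < ψ; ψ < λ; λ < φ; φ < ρ.
Chaining these gives θ < ψ < λ < φ < ρ.
So ρ is larger.

ρ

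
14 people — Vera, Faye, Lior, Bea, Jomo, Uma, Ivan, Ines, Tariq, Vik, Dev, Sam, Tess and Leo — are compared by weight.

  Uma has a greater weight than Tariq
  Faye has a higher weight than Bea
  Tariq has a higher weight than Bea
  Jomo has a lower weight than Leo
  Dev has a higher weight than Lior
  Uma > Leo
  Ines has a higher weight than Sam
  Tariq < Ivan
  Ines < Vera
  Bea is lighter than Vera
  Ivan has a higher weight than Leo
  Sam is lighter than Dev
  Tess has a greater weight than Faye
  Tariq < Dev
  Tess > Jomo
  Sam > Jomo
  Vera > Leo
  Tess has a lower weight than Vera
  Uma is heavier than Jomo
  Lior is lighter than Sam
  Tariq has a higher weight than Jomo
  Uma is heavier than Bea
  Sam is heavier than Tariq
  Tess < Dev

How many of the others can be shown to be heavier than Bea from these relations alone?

9

Directly above Bea: Tariq, Faye, Uma, Vera.
One step further: Tess, Sam, Ivan, Dev (8 so far).
One step further: Ines (9 so far).
Nothing else is reachable above Bea; 9 in all.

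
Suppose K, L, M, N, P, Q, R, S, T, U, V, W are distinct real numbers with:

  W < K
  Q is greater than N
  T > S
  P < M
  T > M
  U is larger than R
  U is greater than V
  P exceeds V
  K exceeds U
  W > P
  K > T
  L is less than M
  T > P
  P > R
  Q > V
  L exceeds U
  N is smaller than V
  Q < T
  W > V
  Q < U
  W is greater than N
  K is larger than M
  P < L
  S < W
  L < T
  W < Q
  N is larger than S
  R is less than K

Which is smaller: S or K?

Chaining the given relations: S < N < V < P < W < Q < U < L < M < T < K.
So S < K; S is the smaller of the two.

S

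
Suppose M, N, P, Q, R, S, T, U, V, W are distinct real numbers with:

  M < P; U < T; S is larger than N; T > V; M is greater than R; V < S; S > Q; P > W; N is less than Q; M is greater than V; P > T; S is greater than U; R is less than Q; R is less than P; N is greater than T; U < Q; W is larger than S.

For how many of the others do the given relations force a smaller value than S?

6

Directly below S: V, U, N, Q.
One step further: R, T (6 so far).
No other element is forced below S by the given relations, so the count is 6.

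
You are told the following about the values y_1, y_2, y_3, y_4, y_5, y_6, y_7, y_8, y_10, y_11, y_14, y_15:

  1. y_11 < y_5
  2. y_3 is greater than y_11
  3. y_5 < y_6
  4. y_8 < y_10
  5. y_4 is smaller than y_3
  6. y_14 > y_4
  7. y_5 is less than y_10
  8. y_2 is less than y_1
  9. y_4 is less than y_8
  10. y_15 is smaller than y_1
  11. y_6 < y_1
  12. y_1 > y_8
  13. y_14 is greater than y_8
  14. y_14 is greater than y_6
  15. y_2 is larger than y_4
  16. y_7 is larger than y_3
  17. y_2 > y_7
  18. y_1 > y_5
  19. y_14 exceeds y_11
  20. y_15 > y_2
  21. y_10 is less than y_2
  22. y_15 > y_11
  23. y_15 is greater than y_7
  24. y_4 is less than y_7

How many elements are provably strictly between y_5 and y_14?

The relations place y_5 below y_14. An element lies strictly between them when it is forced above y_5 and also forced below y_14.
Above y_5: {y_6, y_10, y_2, y_15, y_1}. Below y_14: {y_11, y_6, y_4, y_8}.
Intersection: {y_6} — 1.

1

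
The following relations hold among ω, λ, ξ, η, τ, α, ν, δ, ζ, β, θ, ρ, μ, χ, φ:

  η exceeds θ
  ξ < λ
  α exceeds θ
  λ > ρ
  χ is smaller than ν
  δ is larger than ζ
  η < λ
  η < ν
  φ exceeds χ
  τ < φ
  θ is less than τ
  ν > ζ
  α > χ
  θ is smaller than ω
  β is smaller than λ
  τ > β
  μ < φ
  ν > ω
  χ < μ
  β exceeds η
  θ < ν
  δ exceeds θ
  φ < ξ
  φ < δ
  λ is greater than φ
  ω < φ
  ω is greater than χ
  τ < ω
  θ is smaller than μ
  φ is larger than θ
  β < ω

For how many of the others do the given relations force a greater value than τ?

From τ the given relations immediately reach ω, φ.
From those, ξ, ν, δ, λ — 6 in total.
No other element is forced above τ by the given relations, so the count is 6.

6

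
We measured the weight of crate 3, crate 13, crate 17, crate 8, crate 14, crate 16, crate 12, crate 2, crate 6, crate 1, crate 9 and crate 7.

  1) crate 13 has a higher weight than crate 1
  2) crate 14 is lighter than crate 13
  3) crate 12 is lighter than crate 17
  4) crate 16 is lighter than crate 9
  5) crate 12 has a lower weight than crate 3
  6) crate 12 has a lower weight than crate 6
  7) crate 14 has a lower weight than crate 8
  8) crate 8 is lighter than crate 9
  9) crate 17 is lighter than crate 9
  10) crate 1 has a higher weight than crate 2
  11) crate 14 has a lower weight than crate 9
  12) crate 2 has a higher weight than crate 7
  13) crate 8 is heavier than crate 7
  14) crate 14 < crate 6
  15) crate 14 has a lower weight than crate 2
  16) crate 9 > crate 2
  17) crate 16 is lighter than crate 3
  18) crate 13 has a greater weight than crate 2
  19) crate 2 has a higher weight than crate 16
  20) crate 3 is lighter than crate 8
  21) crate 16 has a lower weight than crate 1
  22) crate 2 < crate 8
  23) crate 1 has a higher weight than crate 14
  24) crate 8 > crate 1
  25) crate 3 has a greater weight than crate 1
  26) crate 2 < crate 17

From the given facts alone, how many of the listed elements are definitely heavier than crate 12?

From crate 12 the given relations immediately reach crate 6, crate 17, crate 3.
From those, crate 8, crate 9 — 5 in total.
No other element is forced above crate 12 by the given relations, so the count is 5.

5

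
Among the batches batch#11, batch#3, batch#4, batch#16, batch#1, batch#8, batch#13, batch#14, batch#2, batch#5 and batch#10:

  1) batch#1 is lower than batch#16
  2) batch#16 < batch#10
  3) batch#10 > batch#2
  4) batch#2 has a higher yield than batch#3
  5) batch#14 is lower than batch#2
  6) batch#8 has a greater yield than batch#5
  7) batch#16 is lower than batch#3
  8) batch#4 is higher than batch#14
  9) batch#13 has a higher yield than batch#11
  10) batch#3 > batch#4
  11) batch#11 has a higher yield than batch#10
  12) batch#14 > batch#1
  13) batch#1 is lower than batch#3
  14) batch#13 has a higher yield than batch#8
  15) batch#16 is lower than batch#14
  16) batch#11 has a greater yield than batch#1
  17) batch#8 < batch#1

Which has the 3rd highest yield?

batch#10

The consecutive relations fix a unique order: batch#5 < batch#8 < batch#1 < batch#16 < batch#14 < batch#4 < batch#3 < batch#2 < batch#10 < batch#11 < batch#13.
The 3rd largest is batch#10.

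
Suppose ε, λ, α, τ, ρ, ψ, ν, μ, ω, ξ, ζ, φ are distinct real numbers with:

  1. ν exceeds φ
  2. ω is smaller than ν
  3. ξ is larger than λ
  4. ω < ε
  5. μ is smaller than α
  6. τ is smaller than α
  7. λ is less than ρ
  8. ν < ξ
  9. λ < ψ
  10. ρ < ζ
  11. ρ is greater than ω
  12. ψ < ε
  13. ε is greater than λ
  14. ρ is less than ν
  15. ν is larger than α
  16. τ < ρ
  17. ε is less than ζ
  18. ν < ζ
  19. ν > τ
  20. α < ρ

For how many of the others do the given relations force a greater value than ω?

From ω the given relations immediately reach ρ, ε, ν.
From those, ξ, ζ — 5 in total.
Nothing else is reachable above ω; 5 in all.

5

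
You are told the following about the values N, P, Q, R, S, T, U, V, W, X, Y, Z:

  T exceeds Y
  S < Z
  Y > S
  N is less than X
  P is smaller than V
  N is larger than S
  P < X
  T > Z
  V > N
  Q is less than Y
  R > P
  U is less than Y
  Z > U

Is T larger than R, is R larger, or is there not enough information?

Following every chain through R: below R we get P.
T is not reached, and no chain runs the other way from T to R.
So the given relations leave the order of R and T undetermined.

undetermined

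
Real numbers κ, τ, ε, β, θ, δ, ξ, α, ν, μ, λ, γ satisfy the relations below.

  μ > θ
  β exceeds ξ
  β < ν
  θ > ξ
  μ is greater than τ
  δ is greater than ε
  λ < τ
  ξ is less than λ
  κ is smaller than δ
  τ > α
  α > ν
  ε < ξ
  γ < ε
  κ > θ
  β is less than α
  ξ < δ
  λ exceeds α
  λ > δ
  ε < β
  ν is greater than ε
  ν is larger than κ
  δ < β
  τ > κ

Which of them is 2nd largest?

Chaining the given pairs: γ < ε < ξ < θ < κ < δ < β < ν < α < λ < τ < μ.
Counting 2 from the largest end gives τ.

τ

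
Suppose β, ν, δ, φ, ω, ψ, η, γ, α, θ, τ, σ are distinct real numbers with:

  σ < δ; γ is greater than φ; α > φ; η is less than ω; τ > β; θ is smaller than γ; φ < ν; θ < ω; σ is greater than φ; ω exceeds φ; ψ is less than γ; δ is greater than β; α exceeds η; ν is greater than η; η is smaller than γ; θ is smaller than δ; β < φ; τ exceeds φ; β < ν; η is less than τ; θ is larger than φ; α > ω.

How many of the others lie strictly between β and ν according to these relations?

1

Chaining upward from β reaches: φ, θ, σ, τ, ω, δ, α, γ.
Chaining downward from ν reaches: φ, η.
Strictly between β and ν are those in both lists: φ — 1 element.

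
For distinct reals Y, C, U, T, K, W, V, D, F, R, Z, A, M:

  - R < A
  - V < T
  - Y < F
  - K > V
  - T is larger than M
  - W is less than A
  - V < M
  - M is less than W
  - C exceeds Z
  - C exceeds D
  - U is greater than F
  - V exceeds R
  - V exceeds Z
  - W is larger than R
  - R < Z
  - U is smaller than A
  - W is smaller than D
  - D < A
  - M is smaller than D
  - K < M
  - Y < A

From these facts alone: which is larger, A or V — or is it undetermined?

V < K and K < M give V < M.
With M < W: V < K < M < W.
Then W < D extends the chain to D.
Then D < A extends the chain to A.
So A is larger.

A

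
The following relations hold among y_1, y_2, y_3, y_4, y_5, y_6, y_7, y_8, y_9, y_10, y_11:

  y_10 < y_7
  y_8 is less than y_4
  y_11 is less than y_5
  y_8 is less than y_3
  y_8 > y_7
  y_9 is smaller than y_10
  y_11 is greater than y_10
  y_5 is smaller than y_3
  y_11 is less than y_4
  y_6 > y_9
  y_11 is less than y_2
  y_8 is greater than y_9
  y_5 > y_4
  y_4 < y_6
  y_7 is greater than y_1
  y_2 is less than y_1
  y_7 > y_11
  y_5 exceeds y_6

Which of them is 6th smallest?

y_7

Chaining the given pairs: y_9 < y_10 < y_11 < y_2 < y_1 < y_7 < y_8 < y_4 < y_6 < y_5 < y_3.
The 6th smallest is y_7.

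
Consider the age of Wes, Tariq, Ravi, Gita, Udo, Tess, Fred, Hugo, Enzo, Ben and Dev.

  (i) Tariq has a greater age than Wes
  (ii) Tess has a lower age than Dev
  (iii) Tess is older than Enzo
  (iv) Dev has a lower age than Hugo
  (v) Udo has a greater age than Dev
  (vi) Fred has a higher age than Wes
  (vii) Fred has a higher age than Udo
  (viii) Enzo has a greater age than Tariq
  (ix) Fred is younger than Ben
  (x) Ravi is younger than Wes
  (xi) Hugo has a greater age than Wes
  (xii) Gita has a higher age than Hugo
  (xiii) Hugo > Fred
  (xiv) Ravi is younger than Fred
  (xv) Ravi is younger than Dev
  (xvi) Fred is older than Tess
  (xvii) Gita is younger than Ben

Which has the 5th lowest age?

Chaining the given pairs: Ravi < Wes < Tariq < Enzo < Tess < Dev < Udo < Fred < Hugo < Gita < Ben.
Counting 5 from the smallest end gives Tess.

Tess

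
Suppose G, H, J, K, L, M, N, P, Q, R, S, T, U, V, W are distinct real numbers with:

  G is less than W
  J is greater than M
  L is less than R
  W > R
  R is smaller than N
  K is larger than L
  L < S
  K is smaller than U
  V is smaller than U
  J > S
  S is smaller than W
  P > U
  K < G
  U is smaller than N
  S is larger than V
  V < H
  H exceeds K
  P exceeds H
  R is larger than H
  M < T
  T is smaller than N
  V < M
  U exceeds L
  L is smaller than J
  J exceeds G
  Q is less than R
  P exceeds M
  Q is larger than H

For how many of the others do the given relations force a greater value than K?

The elements the relations force above K are U, H, G, Q, R, P, J, N, W — no chain reaches any other.
That is 9.

9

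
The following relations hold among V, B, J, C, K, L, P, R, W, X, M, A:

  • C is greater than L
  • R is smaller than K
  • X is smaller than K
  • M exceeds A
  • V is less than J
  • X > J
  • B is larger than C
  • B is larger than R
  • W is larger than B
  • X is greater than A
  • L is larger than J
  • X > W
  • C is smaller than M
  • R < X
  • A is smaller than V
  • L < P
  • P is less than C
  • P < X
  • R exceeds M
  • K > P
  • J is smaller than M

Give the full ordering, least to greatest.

Each adjacent pair is fixed by a given relation: A < V; V < J; J < L; L < P; P < C; C < M; M < R; R < B; B < W; W < X; X < K. Chaining them end to end gives the full order.

A < V < J < L < P < C < M < R < B < W < X < K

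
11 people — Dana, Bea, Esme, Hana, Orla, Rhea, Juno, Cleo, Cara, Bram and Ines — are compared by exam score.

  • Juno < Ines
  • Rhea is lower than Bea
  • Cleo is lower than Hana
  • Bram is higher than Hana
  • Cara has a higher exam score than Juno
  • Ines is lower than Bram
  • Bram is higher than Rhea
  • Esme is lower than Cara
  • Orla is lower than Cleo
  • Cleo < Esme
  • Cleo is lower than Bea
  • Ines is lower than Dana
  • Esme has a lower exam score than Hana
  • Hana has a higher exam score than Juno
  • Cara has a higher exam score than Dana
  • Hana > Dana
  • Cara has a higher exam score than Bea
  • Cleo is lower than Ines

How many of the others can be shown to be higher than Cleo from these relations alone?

7

From Cleo the given relations immediately reach Esme, Ines, Bea, Hana.
From those, Dana, Cara, Bram — 7 in total.
No other element is forced above Cleo by the given relations, so the count is 7.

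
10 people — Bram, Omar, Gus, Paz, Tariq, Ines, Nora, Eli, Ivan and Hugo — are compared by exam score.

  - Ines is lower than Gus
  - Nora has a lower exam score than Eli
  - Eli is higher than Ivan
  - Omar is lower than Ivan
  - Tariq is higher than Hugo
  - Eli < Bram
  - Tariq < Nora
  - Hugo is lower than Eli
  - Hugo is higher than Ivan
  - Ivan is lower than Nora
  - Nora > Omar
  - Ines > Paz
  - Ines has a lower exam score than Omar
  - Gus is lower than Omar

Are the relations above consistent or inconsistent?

The single ordering Paz < Ines < Gus < Omar < Ivan < Hugo < Tariq < Nora < Eli < Bram satisfies every listed relation, so no contradiction arises.

consistent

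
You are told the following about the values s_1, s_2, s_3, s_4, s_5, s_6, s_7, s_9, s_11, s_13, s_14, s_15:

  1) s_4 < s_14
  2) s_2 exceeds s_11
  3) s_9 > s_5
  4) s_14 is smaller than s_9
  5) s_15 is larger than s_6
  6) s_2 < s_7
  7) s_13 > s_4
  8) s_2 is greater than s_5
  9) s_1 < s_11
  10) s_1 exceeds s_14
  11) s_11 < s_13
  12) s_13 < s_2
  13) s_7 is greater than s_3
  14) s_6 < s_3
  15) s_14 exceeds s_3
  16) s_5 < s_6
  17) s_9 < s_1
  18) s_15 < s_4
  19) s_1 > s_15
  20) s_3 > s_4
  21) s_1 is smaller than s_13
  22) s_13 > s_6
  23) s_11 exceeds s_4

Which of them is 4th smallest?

Piecing the relations together gives one ordering: s_5 < s_6 < s_15 < s_4 < s_3 < s_14 < s_9 < s_1 < s_11 < s_13 < s_2 < s_7.
The 4th smallest is s_4.

s_4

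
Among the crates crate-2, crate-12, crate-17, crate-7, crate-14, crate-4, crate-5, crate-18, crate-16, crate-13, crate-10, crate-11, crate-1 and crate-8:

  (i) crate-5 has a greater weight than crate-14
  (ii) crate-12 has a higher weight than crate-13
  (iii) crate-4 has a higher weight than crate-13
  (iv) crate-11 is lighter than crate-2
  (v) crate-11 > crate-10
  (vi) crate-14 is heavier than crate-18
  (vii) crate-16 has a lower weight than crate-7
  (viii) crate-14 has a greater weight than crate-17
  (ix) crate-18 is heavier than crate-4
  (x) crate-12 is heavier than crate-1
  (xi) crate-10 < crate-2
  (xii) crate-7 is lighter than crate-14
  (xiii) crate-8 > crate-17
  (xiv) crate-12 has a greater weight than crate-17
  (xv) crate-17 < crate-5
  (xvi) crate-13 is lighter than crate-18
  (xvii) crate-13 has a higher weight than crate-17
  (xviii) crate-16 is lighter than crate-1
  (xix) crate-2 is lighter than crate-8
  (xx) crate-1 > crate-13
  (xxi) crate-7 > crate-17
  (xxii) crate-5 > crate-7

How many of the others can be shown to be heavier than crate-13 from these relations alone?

6

The elements the relations force above crate-13 are crate-4, crate-1, crate-12, crate-18, crate-14, crate-5 — no chain reaches any other.
That is 6.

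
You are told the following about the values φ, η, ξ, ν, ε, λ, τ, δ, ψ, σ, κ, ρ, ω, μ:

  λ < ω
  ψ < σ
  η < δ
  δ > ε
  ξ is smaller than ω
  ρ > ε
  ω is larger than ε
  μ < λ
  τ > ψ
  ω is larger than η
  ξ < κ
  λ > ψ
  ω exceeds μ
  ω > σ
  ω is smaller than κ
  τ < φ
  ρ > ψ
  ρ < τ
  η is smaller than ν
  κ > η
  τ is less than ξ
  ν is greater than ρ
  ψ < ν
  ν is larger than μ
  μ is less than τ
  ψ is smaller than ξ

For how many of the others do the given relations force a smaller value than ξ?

From ξ the given relations immediately reach ψ, τ.
From those, ρ, μ — 4 in total.
From those, ε — 5 in total.
Nothing else is reachable below ξ; 5 in all.

5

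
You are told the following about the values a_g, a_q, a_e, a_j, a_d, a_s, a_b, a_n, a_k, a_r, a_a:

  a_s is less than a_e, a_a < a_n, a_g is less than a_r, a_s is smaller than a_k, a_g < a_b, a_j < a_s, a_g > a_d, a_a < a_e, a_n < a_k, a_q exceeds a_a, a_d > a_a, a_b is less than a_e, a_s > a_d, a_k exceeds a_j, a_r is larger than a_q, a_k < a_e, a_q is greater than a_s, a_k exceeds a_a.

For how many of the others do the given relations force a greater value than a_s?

4

The elements the relations force above a_s are a_q, a_k, a_r, a_e — no chain reaches any other.
That is 4.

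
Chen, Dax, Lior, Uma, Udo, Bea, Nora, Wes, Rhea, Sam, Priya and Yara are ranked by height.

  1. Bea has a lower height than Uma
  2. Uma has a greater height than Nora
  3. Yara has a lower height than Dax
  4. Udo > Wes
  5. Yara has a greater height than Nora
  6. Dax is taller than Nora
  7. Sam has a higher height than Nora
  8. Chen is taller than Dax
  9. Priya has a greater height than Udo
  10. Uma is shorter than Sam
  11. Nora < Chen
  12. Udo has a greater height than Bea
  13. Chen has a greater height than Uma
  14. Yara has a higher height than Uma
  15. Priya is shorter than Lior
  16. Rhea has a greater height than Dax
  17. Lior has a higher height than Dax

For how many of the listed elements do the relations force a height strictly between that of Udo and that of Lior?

1

Chaining upward from Udo reaches: Priya.
Chaining downward from Lior reaches: Wes, Nora, Bea, Uma, Yara, Dax, Priya.
Strictly between Udo and Lior are those in both lists: Priya — 1 element.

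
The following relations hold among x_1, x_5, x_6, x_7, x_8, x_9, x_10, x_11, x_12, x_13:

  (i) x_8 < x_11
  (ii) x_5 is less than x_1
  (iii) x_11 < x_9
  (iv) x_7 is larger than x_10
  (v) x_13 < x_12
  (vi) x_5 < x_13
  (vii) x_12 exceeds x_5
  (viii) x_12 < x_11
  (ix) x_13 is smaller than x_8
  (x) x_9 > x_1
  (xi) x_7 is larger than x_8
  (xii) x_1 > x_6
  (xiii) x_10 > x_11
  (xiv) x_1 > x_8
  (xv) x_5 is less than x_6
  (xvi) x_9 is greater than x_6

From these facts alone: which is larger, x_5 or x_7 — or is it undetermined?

x_7

x_5 < x_12 and x_12 < x_11 give x_5 < x_11.
With x_11 < x_10: x_5 < x_12 < x_11 < x_10.
Then x_10 < x_7 extends the chain to x_7.
So x_7 is larger.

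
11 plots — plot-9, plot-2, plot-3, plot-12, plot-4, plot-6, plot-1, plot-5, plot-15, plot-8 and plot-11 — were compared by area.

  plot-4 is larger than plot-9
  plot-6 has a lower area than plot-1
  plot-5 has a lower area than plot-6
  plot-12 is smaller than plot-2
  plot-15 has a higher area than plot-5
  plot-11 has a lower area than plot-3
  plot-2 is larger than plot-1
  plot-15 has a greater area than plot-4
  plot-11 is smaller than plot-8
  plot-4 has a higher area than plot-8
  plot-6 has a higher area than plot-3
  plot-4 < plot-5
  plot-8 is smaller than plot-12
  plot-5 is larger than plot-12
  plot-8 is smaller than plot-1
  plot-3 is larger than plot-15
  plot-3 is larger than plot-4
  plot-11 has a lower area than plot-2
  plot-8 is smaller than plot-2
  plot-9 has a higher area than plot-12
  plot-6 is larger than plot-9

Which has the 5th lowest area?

plot-4

The consecutive relations fix a unique order: plot-11 < plot-8 < plot-12 < plot-9 < plot-4 < plot-5 < plot-15 < plot-3 < plot-6 < plot-1 < plot-2.
The 5th smallest is plot-4.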